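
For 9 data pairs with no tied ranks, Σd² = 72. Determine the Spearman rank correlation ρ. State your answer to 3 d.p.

ρ = 1 − 6Σd² / [n(n²−1)] = 1 − 6×72 / (9×80)
  = 1 − 432/720 = 1 − 0.6000 ≈ 0.400

0.400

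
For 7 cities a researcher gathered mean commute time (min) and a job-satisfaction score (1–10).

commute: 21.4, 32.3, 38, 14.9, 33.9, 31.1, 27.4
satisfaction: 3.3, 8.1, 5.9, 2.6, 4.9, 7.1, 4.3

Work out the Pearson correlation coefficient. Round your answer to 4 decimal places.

0.7479

n = 7, Σx = 199, Σy = 36.2, Σx² = 6034.44, Σy² = 210.98, Σxy = 1099.93
nΣxy − ΣxΣy = 7699.51 − 7203.8 = 495.71
nΣx² − (Σx)² = 42241.08 − 39601 = 2640.08; nΣy² − (Σy)² = 1476.86 − 1310.44 = 166.42
r = 495.71 / √(2640.08 × 166.42) = 495.71 / 662.8440 ≈ 0.7479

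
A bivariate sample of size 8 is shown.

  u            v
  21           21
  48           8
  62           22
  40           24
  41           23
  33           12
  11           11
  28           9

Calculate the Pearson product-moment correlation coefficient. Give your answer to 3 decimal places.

n = 8, Σu = 284, Σv = 130, Σu² = 11864, Σv² = 2440, Σuv = 4861
nΣuv − ΣuΣv = 38888 − 36920 = 1968
nΣu² − (Σu)² = 94912 − 80656 = 14256; nΣv² − (Σv)² = 19520 − 16900 = 2620
r = 1968 / √(14256 × 2620) = 1968 / 6111.5235 ≈ 0.322

0.322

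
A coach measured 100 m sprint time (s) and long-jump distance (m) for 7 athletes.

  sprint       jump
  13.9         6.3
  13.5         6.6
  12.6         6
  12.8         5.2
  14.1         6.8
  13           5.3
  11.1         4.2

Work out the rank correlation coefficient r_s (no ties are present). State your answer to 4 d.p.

Rank sprint: 6, 5, 2, 3, 7, 4, 1
Rank jump: 5, 6, 4, 2, 7, 3, 1
d = rank(sprint) − rank(jump): 1, -1, -2, 1, 0, 1, 0; Σd² = 8
ρ = 1 − 6Σd² / [n(n²−1)] = 1 − 6×8 / (7×48) = 1 − 48/336 ≈ 0.8571

0.8571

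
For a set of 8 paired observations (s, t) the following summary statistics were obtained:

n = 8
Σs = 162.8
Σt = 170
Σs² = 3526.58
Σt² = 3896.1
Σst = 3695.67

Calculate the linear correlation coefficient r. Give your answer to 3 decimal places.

r = (nΣst − ΣsΣt) / √[(nΣs² − (Σs)²)(nΣt² − (Σt)²)]
Numerator: 8×3695.67 − 162.8×170 = 1889.36
Denominator: √[(28212.64 − 26503.84)(31168.8 − 28900)] = √[1708.8 × 2268.8] = 1968.9910
r = 1889.36 / 1968.9910 ≈ 0.960

0.960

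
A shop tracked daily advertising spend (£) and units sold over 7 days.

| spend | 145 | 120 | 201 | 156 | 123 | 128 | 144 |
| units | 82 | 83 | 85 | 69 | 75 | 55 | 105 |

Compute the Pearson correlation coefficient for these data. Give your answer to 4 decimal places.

0.2310

n = 7, Σx = 1017, Σy = 554, Σx² = 152411, Σy² = 45274, Σxy = 81084
nΣxy − ΣxΣy = 567588 − 563418 = 4170
nΣx² − (Σx)² = 1066877 − 1034289 = 32588; nΣy² − (Σy)² = 316918 − 306916 = 10002
r = 4170 / √(32588 × 10002) = 4170 / 18053.9518 ≈ 0.2310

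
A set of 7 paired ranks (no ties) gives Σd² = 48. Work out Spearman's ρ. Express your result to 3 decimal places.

ρ = 1 − 6Σd² / [n(n²−1)] = 1 − 6×48 / (7×48)
  = 1 − 288/336 = 1 − 0.8571 ≈ 0.143

0.143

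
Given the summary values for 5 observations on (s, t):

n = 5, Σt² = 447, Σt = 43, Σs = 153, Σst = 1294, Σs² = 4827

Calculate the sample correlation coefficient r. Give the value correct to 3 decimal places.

r = (nΣst − ΣsΣt) / √[(nΣs² − (Σs)²)(nΣt² − (Σt)²)]
Numerator: 5×1294 − 153×43 = -109
Denominator: √[(24135 − 23409)(2235 − 1849)] = √[726 × 386] = 529.3732
r = -109 / 529.3732 ≈ -0.206

-0.206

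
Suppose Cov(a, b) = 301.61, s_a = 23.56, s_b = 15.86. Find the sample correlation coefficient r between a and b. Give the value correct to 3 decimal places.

r = Cov(a,b) / (s_a · s_b) = 301.61 / (23.56 × 15.86)
  = 301.61 / 373.6616 ≈ 0.807

0.807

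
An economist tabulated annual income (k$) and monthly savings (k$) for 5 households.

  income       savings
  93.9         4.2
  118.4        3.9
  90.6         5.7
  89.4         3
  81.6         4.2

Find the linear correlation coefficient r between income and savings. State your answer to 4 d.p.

n = 5, Σx = 473.9, Σy = 21, Σx² = 45695.05, Σy² = 91.98, Σxy = 1983.48
nΣxy − ΣxΣy = 9917.4 − 9951.9 = -34.5
nΣx² − (Σx)² = 228475.25 − 224581.21 = 3894.04; nΣy² − (Σy)² = 459.9 − 441 = 18.9
r = -34.5 / √(3894.04 × 18.9) = -34.5 / 271.2883 ≈ -0.1272

-0.1272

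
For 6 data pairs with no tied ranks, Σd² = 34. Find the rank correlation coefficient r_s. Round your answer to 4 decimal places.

0.0286

ρ = 1 − 6Σd² / [n(n²−1)] = 1 − 6×34 / (6×35)
  = 1 − 204/210 = 1 − 0.97143 ≈ 0.0286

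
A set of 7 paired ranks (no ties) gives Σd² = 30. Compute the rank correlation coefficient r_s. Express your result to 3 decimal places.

0.464

ρ = 1 − 6Σd² / [n(n²−1)] = 1 − 6×30 / (7×48)
  = 1 − 180/336 = 1 − 0.5357 ≈ 0.464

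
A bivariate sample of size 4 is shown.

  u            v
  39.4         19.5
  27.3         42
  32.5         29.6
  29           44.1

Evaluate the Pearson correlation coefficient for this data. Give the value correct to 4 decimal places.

-0.9612

n = 4, Σu = 128.2, Σv = 135.2, Σu² = 4194.9, Σv² = 4965.22, Σuv = 4155.8
nΣuv − ΣuΣv = 16623.2 − 17332.64 = -709.44
nΣu² − (Σu)² = 16779.6 − 16435.24 = 344.36; nΣv² − (Σv)² = 19860.88 − 18279.04 = 1581.84
r = -709.44 / √(344.36 × 1581.84) = -709.44 / 738.0531 ≈ -0.9612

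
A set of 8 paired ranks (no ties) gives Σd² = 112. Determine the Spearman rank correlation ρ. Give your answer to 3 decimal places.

ρ = 1 − 6Σd² / [n(n²−1)] = 1 − 6×112 / (8×63)
  = 1 − 672/504 = 1 − 1.3333 ≈ -0.333

-0.333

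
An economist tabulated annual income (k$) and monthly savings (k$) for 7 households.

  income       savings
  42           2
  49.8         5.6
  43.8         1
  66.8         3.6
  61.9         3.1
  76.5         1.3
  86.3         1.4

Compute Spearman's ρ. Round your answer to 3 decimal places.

Rank income: 1, 3, 2, 5, 4, 6, 7
Rank savings: 4, 7, 1, 6, 5, 2, 3
d = rank(income) − rank(savings): -3, -4, 1, -1, -1, 4, 4; Σd² = 60
ρ = 1 − 6Σd² / [n(n²−1)] = 1 − 6×60 / (7×48) = 1 − 360/336 ≈ -0.071

-0.071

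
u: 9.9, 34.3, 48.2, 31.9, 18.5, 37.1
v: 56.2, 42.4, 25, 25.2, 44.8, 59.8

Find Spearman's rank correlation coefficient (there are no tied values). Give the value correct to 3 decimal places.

-0.371

Rank u: 1, 4, 6, 3, 2, 5
Rank v: 5, 3, 1, 2, 4, 6
d = rank(u) − rank(v): -4, 1, 5, 1, -2, -1; Σd² = 48
ρ = 1 − 6Σd² / [n(n²−1)] = 1 − 6×48 / (6×35) = 1 − 288/210 ≈ -0.371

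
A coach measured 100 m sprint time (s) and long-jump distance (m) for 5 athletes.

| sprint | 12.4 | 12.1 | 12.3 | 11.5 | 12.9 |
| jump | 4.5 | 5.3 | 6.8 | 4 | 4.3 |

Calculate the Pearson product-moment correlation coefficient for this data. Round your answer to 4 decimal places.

n = 5, Σx = 61.2, Σy = 24.9, Σx² = 750.12, Σy² = 129.07, Σxy = 305.04
nΣxy − ΣxΣy = 1525.2 − 1523.88 = 1.32
nΣx² − (Σx)² = 3750.6 − 3745.44 = 5.16; nΣy² − (Σy)² = 645.35 − 620.01 = 25.34
r = 1.32 / √(5.16 × 25.34) = 1.32 / 11.4348 ≈ 0.1154

0.1154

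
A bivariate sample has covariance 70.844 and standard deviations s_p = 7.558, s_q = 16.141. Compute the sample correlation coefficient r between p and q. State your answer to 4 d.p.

r = Cov(p,q) / (s_p · s_q) = 70.844 / (7.558 × 16.141)
  = 70.844 / 121.9937 ≈ 0.5807

0.5807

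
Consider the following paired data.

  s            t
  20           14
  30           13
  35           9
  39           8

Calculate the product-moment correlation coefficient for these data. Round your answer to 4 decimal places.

-0.9245

n = 4, Σs = 124, Σt = 44, Σs² = 4046, Σt² = 510, Σst = 1297
nΣst − ΣsΣt = 5188 − 5456 = -268
nΣs² − (Σs)² = 16184 − 15376 = 808; nΣt² − (Σt)² = 2040 − 1936 = 104
r = -268 / √(808 × 104) = -268 / 289.8827 ≈ -0.9245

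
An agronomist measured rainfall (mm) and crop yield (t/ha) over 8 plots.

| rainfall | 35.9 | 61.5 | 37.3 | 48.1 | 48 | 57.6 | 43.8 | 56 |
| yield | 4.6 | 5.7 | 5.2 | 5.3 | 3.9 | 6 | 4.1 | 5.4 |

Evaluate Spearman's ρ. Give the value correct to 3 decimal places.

0.762

Rank rainfall: 1, 8, 2, 5, 4, 7, 3, 6
Rank yield: 3, 7, 4, 5, 1, 8, 2, 6
d = rank(rainfall) − rank(yield): -2, 1, -2, 0, 3, -1, 1, 0; Σd² = 20
ρ = 1 − 6Σd² / [n(n²−1)] = 1 − 6×20 / (8×63) = 1 − 120/504 ≈ 0.762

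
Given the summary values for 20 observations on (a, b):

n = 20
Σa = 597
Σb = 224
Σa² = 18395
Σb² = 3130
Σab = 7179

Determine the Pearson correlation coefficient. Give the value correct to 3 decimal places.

r = (nΣab − ΣaΣb) / √[(nΣa² − (Σa)²)(nΣb² − (Σb)²)]
Numerator: 20×7179 − 597×224 = 9852
Denominator: √[(367900 − 356409)(62600 − 50176)] = √[11491 × 12424] = 11948.3967
r = 9852 / 11948.3967 ≈ 0.825

0.825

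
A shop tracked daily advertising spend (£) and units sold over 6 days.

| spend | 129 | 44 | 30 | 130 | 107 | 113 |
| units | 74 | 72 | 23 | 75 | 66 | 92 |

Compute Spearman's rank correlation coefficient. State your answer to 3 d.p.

0.771

Rank spend: 5, 2, 1, 6, 3, 4
Rank units: 4, 3, 1, 5, 2, 6
d = rank(spend) − rank(units): 1, -1, 0, 1, 1, -2; Σd² = 8
ρ = 1 − 6Σd² / [n(n²−1)] = 1 − 6×8 / (6×35) = 1 − 48/210 ≈ 0.771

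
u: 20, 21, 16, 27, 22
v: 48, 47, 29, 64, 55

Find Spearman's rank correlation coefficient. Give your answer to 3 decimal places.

Rank u: 2, 3, 1, 5, 4
Rank v: 3, 2, 1, 5, 4
d = rank(u) − rank(v): -1, 1, 0, 0, 0; Σd² = 2
ρ = 1 − 6Σd² / [n(n²−1)] = 1 − 6×2 / (5×24) = 1 − 12/120 ≈ 0.900

0.900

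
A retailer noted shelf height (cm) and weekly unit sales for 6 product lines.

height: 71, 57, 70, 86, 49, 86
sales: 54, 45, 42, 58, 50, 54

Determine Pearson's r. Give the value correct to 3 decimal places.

0.576

n = 6, Σx = 419, Σy = 303, Σx² = 30383, Σy² = 15485, Σxy = 21421
nΣxy − ΣxΣy = 128526 − 126957 = 1569
nΣx² − (Σx)² = 182298 − 175561 = 6737; nΣy² − (Σy)² = 92910 − 91809 = 1101
r = 1569 / √(6737 × 1101) = 1569 / 2723.4972 ≈ 0.576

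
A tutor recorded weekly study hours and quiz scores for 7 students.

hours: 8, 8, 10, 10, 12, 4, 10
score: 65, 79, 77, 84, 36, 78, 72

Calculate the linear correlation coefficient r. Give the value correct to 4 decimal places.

-0.4966

n = 7, Σx = 62, Σy = 491, Σx² = 588, Σy² = 36015, Σxy = 4226
nΣxy − ΣxΣy = 29582 − 30442 = -860
nΣx² − (Σx)² = 4116 − 3844 = 272; nΣy² − (Σy)² = 252105 − 241081 = 11024
r = -860 / √(272 × 11024) = -860 / 1731.6258 ≈ -0.4966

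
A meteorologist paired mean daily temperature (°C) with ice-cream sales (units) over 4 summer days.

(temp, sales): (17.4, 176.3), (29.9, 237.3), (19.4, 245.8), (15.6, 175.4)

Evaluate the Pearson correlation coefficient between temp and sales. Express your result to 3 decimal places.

0.671

n = 4, Σx = 82.3, Σy = 834.8, Σx² = 1816.49, Σy² = 178575.78, Σxy = 17667.65
nΣxy − ΣxΣy = 70670.6 − 68704.04 = 1966.56
nΣx² − (Σx)² = 7265.96 − 6773.29 = 492.67; nΣy² − (Σy)² = 714303.12 − 696891.04 = 17412.08
r = 1966.56 / √(492.67 × 17412.08) = 1966.56 / 2928.8922 ≈ 0.671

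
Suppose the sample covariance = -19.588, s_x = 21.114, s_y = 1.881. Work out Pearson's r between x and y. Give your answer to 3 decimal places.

r = Cov(x,y) / (s_x · s_y) = -19.588 / (21.114 × 1.881)
  = -19.588 / 39.7154 ≈ -0.493

-0.493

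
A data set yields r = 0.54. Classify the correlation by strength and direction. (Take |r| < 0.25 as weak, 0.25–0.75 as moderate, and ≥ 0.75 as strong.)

moderate positive

r = 0.54 > 0 so the relationship is positive.
|r| = 0.54, which falls in the moderate range.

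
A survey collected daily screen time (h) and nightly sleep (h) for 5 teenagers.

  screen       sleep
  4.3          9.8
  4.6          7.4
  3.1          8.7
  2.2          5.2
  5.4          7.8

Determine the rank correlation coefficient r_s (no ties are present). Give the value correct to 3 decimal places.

Rank screen: 3, 4, 2, 1, 5
Rank sleep: 5, 2, 4, 1, 3
d = rank(screen) − rank(sleep): -2, 2, -2, 0, 2; Σd² = 16
ρ = 1 − 6Σd² / [n(n²−1)] = 1 − 6×16 / (5×24) = 1 − 96/120 ≈ 0.200

0.200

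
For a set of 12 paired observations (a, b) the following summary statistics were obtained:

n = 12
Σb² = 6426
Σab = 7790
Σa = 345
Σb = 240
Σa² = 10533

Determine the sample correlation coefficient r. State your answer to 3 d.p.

0.891

r = (nΣab − ΣaΣb) / √[(nΣa² − (Σa)²)(nΣb² − (Σb)²)]
Numerator: 12×7790 − 345×240 = 10680
Denominator: √[(126396 − 119025)(77112 − 57600)] = √[7371 × 19512] = 11992.6207
r = 10680 / 11992.6207 ≈ 0.891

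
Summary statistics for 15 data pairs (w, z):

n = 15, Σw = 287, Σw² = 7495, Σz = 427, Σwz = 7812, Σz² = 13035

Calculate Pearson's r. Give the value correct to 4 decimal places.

r = (nΣwz − ΣwΣz) / √[(nΣw² − (Σw)²)(nΣz² − (Σz)²)]
Numerator: 15×7812 − 287×427 = -5369
Denominator: √[(112425 − 82369)(195525 − 182329)] = √[30056 × 13196] = 19915.2950
r = -5369 / 19915.2950 ≈ -0.2696

-0.2696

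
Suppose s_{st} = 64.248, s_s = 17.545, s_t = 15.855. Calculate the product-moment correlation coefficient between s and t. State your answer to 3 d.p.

r = Cov(s,t) / (s_s · s_t) = 64.248 / (17.545 × 15.855)
  = 64.248 / 278.1760 ≈ 0.231

0.231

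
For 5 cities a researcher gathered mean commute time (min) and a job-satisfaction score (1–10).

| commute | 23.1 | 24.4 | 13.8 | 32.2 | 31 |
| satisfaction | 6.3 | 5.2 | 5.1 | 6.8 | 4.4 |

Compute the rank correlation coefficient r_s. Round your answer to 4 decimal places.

0.3000

Rank commute: 2, 3, 1, 5, 4
Rank satisfaction: 4, 3, 2, 5, 1
d = rank(commute) − rank(satisfaction): -2, 0, -1, 0, 3; Σd² = 14
ρ = 1 − 6Σd² / [n(n²−1)] = 1 − 6×14 / (5×24) = 1 − 84/120 ≈ 0.3000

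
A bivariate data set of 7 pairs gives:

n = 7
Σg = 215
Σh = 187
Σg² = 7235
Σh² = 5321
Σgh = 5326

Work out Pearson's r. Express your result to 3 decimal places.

-0.921

r = (nΣgh − ΣgΣh) / √[(nΣg² − (Σg)²)(nΣh² − (Σh)²)]
Numerator: 7×5326 − 215×187 = -2923
Denominator: √[(50645 − 46225)(37247 − 34969)] = √[4420 × 2278] = 3173.1309
r = -2923 / 3173.1309 ≈ -0.921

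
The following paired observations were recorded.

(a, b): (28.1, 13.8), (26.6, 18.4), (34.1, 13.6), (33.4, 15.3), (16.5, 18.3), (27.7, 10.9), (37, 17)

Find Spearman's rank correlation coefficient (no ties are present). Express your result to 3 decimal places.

-0.357

Rank a: 4, 2, 6, 5, 1, 3, 7
Rank b: 3, 7, 2, 4, 6, 1, 5
d = rank(a) − rank(b): 1, -5, 4, 1, -5, 2, 2; Σd² = 76
ρ = 1 − 6Σd² / [n(n²−1)] = 1 − 6×76 / (7×48) = 1 − 456/336 ≈ -0.357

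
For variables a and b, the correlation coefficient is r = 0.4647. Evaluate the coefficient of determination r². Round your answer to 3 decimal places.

r² = (0.4647)² = 0.216

0.216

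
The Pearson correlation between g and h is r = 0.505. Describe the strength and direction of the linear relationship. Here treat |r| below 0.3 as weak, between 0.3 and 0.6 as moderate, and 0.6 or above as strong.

moderate positive

r = 0.505 > 0 so the relationship is positive.
|r| = 0.505, which falls in the moderate range.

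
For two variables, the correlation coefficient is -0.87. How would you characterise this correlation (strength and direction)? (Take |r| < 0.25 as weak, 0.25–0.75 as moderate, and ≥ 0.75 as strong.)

strong negative

r = -0.87 < 0 so the relationship is negative.
|r| = 0.87, which falls in the strong range.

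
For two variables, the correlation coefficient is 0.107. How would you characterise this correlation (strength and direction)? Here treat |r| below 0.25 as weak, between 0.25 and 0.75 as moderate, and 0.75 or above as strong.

weak positive

r = 0.107 > 0 so the relationship is positive.
|r| = 0.107, which falls in the weak range.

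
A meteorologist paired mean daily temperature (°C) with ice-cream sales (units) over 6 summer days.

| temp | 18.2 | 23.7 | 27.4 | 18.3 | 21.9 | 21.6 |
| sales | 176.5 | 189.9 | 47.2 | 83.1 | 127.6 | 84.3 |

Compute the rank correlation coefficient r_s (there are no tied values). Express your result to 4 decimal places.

-0.2000

Rank temp: 1, 5, 6, 2, 4, 3
Rank sales: 5, 6, 1, 2, 4, 3
d = rank(temp) − rank(sales): -4, -1, 5, 0, 0, 0; Σd² = 42
ρ = 1 − 6Σd² / [n(n²−1)] = 1 − 6×42 / (6×35) = 1 − 252/210 ≈ -0.2000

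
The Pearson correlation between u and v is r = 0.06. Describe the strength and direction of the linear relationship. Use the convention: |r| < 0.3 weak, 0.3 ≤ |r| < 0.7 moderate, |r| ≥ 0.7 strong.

r = 0.06 > 0 so the relationship is positive.
|r| = 0.06, which falls in the weak range.

weak positive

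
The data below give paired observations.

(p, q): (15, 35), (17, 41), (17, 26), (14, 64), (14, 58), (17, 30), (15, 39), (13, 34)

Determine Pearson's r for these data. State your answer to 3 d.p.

n = 8, Σp = 122, Σq = 327, Σp² = 1878, Σq² = 14619, Σpq = 4909
nΣpq − ΣpΣq = 39272 − 39894 = -622
nΣp² − (Σp)² = 15024 − 14884 = 140; nΣq² − (Σq)² = 116952 − 106929 = 10023
r = -622 / √(140 × 10023) = -622 / 1184.5759 ≈ -0.525

-0.525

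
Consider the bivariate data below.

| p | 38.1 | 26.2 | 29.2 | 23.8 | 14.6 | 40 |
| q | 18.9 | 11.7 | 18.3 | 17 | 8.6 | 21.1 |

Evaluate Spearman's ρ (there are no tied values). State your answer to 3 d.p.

0.943

Rank p: 5, 3, 4, 2, 1, 6
Rank q: 5, 2, 4, 3, 1, 6
d = rank(p) − rank(q): 0, 1, 0, -1, 0, 0; Σd² = 2
ρ = 1 − 6Σd² / [n(n²−1)] = 1 − 6×2 / (6×35) = 1 − 12/210 ≈ 0.943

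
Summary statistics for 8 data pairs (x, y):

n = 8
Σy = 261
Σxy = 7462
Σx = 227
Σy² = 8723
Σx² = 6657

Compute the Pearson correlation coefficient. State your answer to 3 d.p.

0.265

r = (nΣxy − ΣxΣy) / √[(nΣx² − (Σx)²)(nΣy² − (Σy)²)]
Numerator: 8×7462 − 227×261 = 449
Denominator: √[(53256 − 51529)(69784 − 68121)] = √[1727 × 1663] = 1694.6979
r = 449 / 1694.6979 ≈ 0.265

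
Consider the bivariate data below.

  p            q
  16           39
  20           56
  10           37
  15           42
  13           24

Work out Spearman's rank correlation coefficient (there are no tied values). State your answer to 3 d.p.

Rank p: 4, 5, 1, 3, 2
Rank q: 3, 5, 2, 4, 1
d = rank(p) − rank(q): 1, 0, -1, -1, 1; Σd² = 4
ρ = 1 − 6Σd² / [n(n²−1)] = 1 − 6×4 / (5×24) = 1 − 24/120 ≈ 0.800

0.800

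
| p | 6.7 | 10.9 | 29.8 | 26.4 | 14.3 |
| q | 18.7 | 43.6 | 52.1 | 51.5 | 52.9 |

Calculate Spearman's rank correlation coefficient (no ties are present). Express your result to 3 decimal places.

0.700

Rank p: 1, 2, 5, 4, 3
Rank q: 1, 2, 4, 3, 5
d = rank(p) − rank(q): 0, 0, 1, 1, -2; Σd² = 6
ρ = 1 − 6Σd² / [n(n²−1)] = 1 − 6×6 / (5×24) = 1 − 36/120 ≈ 0.700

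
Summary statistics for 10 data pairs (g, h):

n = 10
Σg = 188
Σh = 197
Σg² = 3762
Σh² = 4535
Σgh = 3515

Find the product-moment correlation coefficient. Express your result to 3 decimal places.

-0.489

r = (nΣgh − ΣgΣh) / √[(nΣg² − (Σg)²)(nΣh² − (Σh)²)]
Numerator: 10×3515 − 188×197 = -1886
Denominator: √[(37620 − 35344)(45350 − 38809)] = √[2276 × 6541] = 3858.4085
r = -1886 / 3858.4085 ≈ -0.489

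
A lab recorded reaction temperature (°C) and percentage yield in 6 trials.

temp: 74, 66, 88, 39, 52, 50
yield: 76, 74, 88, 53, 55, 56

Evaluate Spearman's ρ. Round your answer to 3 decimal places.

Rank temp: 5, 4, 6, 1, 3, 2
Rank yield: 5, 4, 6, 1, 2, 3
d = rank(temp) − rank(yield): 0, 0, 0, 0, 1, -1; Σd² = 2
ρ = 1 − 6Σd² / [n(n²−1)] = 1 − 6×2 / (6×35) = 1 − 12/210 ≈ 0.943

0.943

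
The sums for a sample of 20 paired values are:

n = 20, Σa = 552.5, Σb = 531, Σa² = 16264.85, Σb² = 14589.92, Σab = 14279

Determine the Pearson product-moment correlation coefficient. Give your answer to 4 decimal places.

-0.5553

r = (nΣab − ΣaΣb) / √[(nΣa² − (Σa)²)(nΣb² − (Σb)²)]
Numerator: 20×14279 − 552.5×531 = -7797.5
Denominator: √[(325297 − 305256.25)(291798.4 − 281961)] = √[20040.75 × 9837.4] = 14040.9713
r = -7797.5 / 14040.9713 ≈ -0.5553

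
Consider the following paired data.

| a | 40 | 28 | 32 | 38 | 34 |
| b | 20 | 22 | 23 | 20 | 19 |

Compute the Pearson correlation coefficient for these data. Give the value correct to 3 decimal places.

n = 5, Σa = 172, Σb = 104, Σa² = 6008, Σb² = 2174, Σab = 3558
nΣab − ΣaΣb = 17790 − 17888 = -98
nΣa² − (Σa)² = 30040 − 29584 = 456; nΣb² − (Σb)² = 10870 − 10816 = 54
r = -98 / √(456 × 54) = -98 / 156.9204 ≈ -0.625

-0.625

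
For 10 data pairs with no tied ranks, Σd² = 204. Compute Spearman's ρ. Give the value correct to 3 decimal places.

-0.236

ρ = 1 − 6Σd² / [n(n²−1)] = 1 − 6×204 / (10×99)
  = 1 − 1224/990 = 1 − 1.2364 ≈ -0.236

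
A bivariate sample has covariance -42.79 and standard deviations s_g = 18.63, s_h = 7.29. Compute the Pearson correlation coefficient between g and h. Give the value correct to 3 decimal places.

r = Cov(g,h) / (s_g · s_h) = -42.79 / (18.63 × 7.29)
  = -42.79 / 135.8127 ≈ -0.315

-0.315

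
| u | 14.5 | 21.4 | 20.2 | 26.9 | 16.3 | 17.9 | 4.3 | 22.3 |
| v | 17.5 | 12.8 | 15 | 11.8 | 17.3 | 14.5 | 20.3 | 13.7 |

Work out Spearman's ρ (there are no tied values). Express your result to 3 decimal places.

-0.952

Rank u: 2, 6, 5, 8, 3, 4, 1, 7
Rank v: 7, 2, 5, 1, 6, 4, 8, 3
d = rank(u) − rank(v): -5, 4, 0, 7, -3, 0, -7, 4; Σd² = 164
ρ = 1 − 6Σd² / [n(n²−1)] = 1 − 6×164 / (8×63) = 1 − 984/504 ≈ -0.952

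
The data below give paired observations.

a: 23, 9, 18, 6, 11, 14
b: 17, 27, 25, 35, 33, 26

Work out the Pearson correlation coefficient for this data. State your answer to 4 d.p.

n = 6, Σa = 81, Σb = 163, Σa² = 1287, Σb² = 4633, Σab = 2021
nΣab − ΣaΣb = 12126 − 13203 = -1077
nΣa² − (Σa)² = 7722 − 6561 = 1161; nΣb² − (Σb)² = 27798 − 26569 = 1229
r = -1077 / √(1161 × 1229) = -1077 / 1194.5162 ≈ -0.9016

-0.9016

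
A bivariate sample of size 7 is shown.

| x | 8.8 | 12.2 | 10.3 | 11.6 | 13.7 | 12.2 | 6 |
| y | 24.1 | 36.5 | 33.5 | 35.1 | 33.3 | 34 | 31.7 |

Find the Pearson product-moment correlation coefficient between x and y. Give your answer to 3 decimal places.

0.516

n = 7, Σx = 74.8, Σy = 228.2, Σx² = 839.46, Σy² = 7537.1, Σxy = 2470.8
nΣxy − ΣxΣy = 17295.6 − 17069.36 = 226.24
nΣx² − (Σx)² = 5876.22 − 5595.04 = 281.18; nΣy² − (Σy)² = 52759.7 − 52075.24 = 684.46
r = 226.24 / √(281.18 × 684.46) = 226.24 / 438.6986 ≈ 0.516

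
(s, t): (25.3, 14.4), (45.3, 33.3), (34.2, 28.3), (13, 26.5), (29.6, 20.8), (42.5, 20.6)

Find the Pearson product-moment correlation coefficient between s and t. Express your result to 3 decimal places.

n = 6, Σs = 189.9, Σt = 143.9, Σs² = 6713.23, Σt² = 3676.39, Σst = 4676.35
nΣst − ΣsΣt = 28058.1 − 27326.61 = 731.49
nΣs² − (Σs)² = 40279.38 − 36062.01 = 4217.37; nΣt² − (Σt)² = 22058.34 − 20707.21 = 1351.13
r = 731.49 / √(4217.37 × 1351.13) = 731.49 / 2387.0934 ≈ 0.306

0.306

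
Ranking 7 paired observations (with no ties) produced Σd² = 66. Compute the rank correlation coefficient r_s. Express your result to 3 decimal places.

-0.179

ρ = 1 − 6Σd² / [n(n²−1)] = 1 − 6×66 / (7×48)
  = 1 − 396/336 = 1 − 1.1786 ≈ -0.179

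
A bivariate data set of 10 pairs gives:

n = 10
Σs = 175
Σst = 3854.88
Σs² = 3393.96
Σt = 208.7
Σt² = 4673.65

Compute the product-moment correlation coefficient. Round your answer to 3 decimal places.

r = (nΣst − ΣsΣt) / √[(nΣs² − (Σs)²)(nΣt² − (Σt)²)]
Numerator: 10×3854.88 − 175×208.7 = 2026.3
Denominator: √[(33939.6 − 30625)(46736.5 − 43555.69)] = √[3314.6 × 3180.81] = 3247.0160
r = 2026.3 / 3247.0160 ≈ 0.624

0.624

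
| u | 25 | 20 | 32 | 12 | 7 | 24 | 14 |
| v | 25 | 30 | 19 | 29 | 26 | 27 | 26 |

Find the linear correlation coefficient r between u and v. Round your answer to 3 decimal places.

-0.590

n = 7, Σu = 134, Σv = 182, Σu² = 3014, Σv² = 4808, Σuv = 3375
nΣuv − ΣuΣv = 23625 − 24388 = -763
nΣu² − (Σu)² = 21098 − 17956 = 3142; nΣv² − (Σv)² = 33656 − 33124 = 532
r = -763 / √(3142 × 532) = -763 / 1292.8821 ≈ -0.590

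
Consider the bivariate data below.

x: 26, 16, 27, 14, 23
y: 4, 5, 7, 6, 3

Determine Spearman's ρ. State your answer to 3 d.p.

0.100

Rank x: 4, 2, 5, 1, 3
Rank y: 2, 3, 5, 4, 1
d = rank(x) − rank(y): 2, -1, 0, -3, 2; Σd² = 18
ρ = 1 − 6Σd² / [n(n²−1)] = 1 − 6×18 / (5×24) = 1 − 108/120 ≈ 0.100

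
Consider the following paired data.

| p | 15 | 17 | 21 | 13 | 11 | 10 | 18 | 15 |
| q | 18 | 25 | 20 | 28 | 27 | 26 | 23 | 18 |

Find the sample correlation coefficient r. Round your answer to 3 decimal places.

n = 8, Σp = 120, Σq = 185, Σp² = 1894, Σq² = 4391, Σpq = 2720
nΣpq − ΣpΣq = 21760 − 22200 = -440
nΣp² − (Σp)² = 15152 − 14400 = 752; nΣq² − (Σq)² = 35128 − 34225 = 903
r = -440 / √(752 × 903) = -440 / 824.0485 ≈ -0.534

-0.534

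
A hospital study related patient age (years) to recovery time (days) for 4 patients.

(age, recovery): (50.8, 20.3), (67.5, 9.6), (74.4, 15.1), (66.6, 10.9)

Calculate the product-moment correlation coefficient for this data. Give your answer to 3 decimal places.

-0.658

n = 4, Σx = 259.3, Σy = 55.9, Σx² = 17107.81, Σy² = 851.07, Σxy = 3528.62
nΣxy − ΣxΣy = 14114.48 − 14494.87 = -380.39
nΣx² − (Σx)² = 68431.24 − 67236.49 = 1194.75; nΣy² − (Σy)² = 3404.28 − 3124.81 = 279.47
r = -380.39 / √(1194.75 × 279.47) = -380.39 / 577.8380 ≈ -0.658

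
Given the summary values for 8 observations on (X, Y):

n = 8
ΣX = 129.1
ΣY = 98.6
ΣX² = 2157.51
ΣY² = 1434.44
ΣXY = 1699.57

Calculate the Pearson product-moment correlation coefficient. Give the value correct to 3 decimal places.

r = (nΣXY − ΣXΣY) / √[(nΣX² − (ΣX)²)(nΣY² − (ΣY)²)]
Numerator: 8×1699.57 − 129.1×98.6 = 867.3
Denominator: √[(17260.08 − 16666.81)(11475.52 − 9721.96)] = √[593.27 × 1753.56] = 1019.9679
r = 867.3 / 1019.9679 ≈ 0.850

0.850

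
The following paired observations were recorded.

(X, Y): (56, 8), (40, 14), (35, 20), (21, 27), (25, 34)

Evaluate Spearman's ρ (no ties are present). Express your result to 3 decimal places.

Rank X: 5, 4, 3, 1, 2
Rank Y: 1, 2, 3, 4, 5
d = rank(X) − rank(Y): 4, 2, 0, -3, -3; Σd² = 38
ρ = 1 − 6Σd² / [n(n²−1)] = 1 − 6×38 / (5×24) = 1 − 228/120 ≈ -0.900

-0.900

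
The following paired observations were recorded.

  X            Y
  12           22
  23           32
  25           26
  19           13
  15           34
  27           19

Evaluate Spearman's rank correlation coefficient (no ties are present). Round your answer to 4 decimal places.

Rank X: 1, 4, 5, 3, 2, 6
Rank Y: 3, 5, 4, 1, 6, 2
d = rank(X) − rank(Y): -2, -1, 1, 2, -4, 4; Σd² = 42
ρ = 1 − 6Σd² / [n(n²−1)] = 1 − 6×42 / (6×35) = 1 − 252/210 ≈ -0.2000

-0.2000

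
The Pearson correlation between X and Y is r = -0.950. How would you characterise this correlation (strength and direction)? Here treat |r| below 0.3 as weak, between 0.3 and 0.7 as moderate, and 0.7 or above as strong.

r = -0.950 < 0 so the relationship is negative.
|r| = 0.950, which falls in the strong range.

strong negative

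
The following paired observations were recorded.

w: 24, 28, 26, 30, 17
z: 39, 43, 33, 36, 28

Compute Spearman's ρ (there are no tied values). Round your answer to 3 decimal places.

0.500

Rank w: 2, 4, 3, 5, 1
Rank z: 4, 5, 2, 3, 1
d = rank(w) − rank(z): -2, -1, 1, 2, 0; Σd² = 10
ρ = 1 − 6Σd² / [n(n²−1)] = 1 − 6×10 / (5×24) = 1 − 60/120 ≈ 0.500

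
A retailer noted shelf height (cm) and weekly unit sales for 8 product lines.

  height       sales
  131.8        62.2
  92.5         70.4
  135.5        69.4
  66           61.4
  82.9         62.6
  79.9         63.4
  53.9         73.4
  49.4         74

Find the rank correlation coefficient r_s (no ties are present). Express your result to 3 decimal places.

-0.381

Rank height: 7, 6, 8, 3, 5, 4, 2, 1
Rank sales: 2, 6, 5, 1, 3, 4, 7, 8
d = rank(height) − rank(sales): 5, 0, 3, 2, 2, 0, -5, -7; Σd² = 116
ρ = 1 − 6Σd² / [n(n²−1)] = 1 − 6×116 / (8×63) = 1 − 696/504 ≈ -0.381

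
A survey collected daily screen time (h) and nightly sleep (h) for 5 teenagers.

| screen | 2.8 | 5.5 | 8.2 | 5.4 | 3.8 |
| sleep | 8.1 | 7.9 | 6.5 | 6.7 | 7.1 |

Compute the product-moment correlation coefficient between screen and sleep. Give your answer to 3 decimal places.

-0.683

n = 5, Σx = 25.7, Σy = 36.3, Σx² = 148.93, Σy² = 265.57, Σxy = 182.59
nΣxy − ΣxΣy = 912.95 − 932.91 = -19.96
nΣx² − (Σx)² = 744.65 − 660.49 = 84.16; nΣy² − (Σy)² = 1327.85 − 1317.69 = 10.16
r = -19.96 / √(84.16 × 10.16) = -19.96 / 29.2415 ≈ -0.683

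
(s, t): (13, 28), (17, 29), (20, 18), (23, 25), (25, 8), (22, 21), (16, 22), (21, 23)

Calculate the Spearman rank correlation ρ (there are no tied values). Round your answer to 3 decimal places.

Rank s: 1, 3, 4, 7, 8, 6, 2, 5
Rank t: 7, 8, 2, 6, 1, 3, 4, 5
d = rank(s) − rank(t): -6, -5, 2, 1, 7, 3, -2, 0; Σd² = 128
ρ = 1 − 6Σd² / [n(n²−1)] = 1 − 6×128 / (8×63) = 1 − 768/504 ≈ -0.524

-0.524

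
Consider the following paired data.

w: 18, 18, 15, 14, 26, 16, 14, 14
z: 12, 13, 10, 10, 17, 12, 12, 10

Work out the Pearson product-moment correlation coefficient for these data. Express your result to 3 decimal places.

0.938

n = 8, Σw = 135, Σz = 96, Σw² = 2393, Σz² = 1190, Σwz = 1682
nΣwz − ΣwΣz = 13456 − 12960 = 496
nΣw² − (Σw)² = 19144 − 18225 = 919; nΣz² − (Σz)² = 9520 − 9216 = 304
r = 496 / √(919 × 304) = 496 / 528.5603 ≈ 0.938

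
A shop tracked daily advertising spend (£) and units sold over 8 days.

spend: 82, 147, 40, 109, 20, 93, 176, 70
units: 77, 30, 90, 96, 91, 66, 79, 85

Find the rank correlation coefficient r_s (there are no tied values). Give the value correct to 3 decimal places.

-0.452

Rank spend: 4, 7, 2, 6, 1, 5, 8, 3
Rank units: 3, 1, 6, 8, 7, 2, 4, 5
d = rank(spend) − rank(units): 1, 6, -4, -2, -6, 3, 4, -2; Σd² = 122
ρ = 1 − 6Σd² / [n(n²−1)] = 1 − 6×122 / (8×63) = 1 − 732/504 ≈ -0.452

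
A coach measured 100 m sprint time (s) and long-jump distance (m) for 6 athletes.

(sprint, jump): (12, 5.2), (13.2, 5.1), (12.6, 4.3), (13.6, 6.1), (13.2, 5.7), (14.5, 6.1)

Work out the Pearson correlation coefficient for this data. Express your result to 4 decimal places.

n = 6, Σx = 79.1, Σy = 32.5, Σx² = 1046.45, Σy² = 178.45, Σxy = 430.55
nΣxy − ΣxΣy = 2583.3 − 2570.75 = 12.55
nΣx² − (Σx)² = 6278.7 − 6256.81 = 21.89; nΣy² − (Σy)² = 1070.7 − 1056.25 = 14.45
r = 12.55 / √(21.89 × 14.45) = 12.55 / 17.7851 ≈ 0.7056

0.7056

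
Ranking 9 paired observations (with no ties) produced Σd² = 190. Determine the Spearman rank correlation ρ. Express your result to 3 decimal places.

-0.583

ρ = 1 − 6Σd² / [n(n²−1)] = 1 − 6×190 / (9×80)
  = 1 − 1140/720 = 1 − 1.5833 ≈ -0.583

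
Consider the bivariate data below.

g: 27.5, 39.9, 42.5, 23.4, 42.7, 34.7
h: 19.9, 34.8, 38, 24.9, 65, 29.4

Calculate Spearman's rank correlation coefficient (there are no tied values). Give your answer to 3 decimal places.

Rank g: 2, 4, 5, 1, 6, 3
Rank h: 1, 4, 5, 2, 6, 3
d = rank(g) − rank(h): 1, 0, 0, -1, 0, 0; Σd² = 2
ρ = 1 − 6Σd² / [n(n²−1)] = 1 − 6×2 / (6×35) = 1 − 12/210 ≈ 0.943

0.943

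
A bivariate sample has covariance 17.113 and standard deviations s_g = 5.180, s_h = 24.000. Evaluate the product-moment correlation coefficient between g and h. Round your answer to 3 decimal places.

r = Cov(g,h) / (s_g · s_h) = 17.113 / (5.180 × 24.000)
  = 17.113 / 124.3200 ≈ 0.138

0.138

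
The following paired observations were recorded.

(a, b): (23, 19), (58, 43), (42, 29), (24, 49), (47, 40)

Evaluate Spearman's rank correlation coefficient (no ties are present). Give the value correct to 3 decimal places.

0.400

Rank a: 1, 5, 3, 2, 4
Rank b: 1, 4, 2, 5, 3
d = rank(a) − rank(b): 0, 1, 1, -3, 1; Σd² = 12
ρ = 1 − 6Σd² / [n(n²−1)] = 1 − 6×12 / (5×24) = 1 − 72/120 ≈ 0.400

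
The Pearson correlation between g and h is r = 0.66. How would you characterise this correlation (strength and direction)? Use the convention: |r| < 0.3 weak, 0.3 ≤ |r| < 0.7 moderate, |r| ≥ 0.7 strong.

r = 0.66 > 0 so the relationship is positive.
|r| = 0.66, which falls in the moderate range.

moderate positive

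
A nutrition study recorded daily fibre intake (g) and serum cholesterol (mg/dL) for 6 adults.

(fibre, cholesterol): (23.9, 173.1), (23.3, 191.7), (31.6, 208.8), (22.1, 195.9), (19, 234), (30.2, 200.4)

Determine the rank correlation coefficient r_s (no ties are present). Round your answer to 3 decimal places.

-0.086

Rank fibre: 4, 3, 6, 2, 1, 5
Rank cholesterol: 1, 2, 5, 3, 6, 4
d = rank(fibre) − rank(cholesterol): 3, 1, 1, -1, -5, 1; Σd² = 38
ρ = 1 − 6Σd² / [n(n²−1)] = 1 − 6×38 / (6×35) = 1 − 228/210 ≈ -0.086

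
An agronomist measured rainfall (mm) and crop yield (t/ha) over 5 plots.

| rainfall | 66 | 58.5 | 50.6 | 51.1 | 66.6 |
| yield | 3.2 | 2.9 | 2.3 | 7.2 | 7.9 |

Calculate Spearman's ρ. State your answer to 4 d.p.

Rank rainfall: 4, 3, 1, 2, 5
Rank yield: 3, 2, 1, 4, 5
d = rank(rainfall) − rank(yield): 1, 1, 0, -2, 0; Σd² = 6
ρ = 1 − 6Σd² / [n(n²−1)] = 1 − 6×6 / (5×24) = 1 − 36/120 ≈ 0.7000

0.7000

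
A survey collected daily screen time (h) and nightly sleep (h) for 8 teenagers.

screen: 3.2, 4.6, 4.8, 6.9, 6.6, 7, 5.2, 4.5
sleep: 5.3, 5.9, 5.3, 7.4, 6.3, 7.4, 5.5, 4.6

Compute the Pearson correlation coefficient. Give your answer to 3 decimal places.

0.838

n = 8, Σx = 42.8, Σy = 47.7, Σx² = 241.9, Σy² = 291.61, Σxy = 263.28
nΣxy − ΣxΣy = 2106.24 − 2041.56 = 64.68
nΣx² − (Σx)² = 1935.2 − 1831.84 = 103.36; nΣy² − (Σy)² = 2332.88 − 2275.29 = 57.59
r = 64.68 / √(103.36 × 57.59) = 64.68 / 77.1525 ≈ 0.838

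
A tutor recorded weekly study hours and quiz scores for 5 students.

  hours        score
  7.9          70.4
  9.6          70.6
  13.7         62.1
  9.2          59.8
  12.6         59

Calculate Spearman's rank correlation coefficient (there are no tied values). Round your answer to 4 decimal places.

Rank hours: 1, 3, 5, 2, 4
Rank score: 4, 5, 3, 2, 1
d = rank(hours) − rank(score): -3, -2, 2, 0, 3; Σd² = 26
ρ = 1 − 6Σd² / [n(n²−1)] = 1 − 6×26 / (5×24) = 1 − 156/120 ≈ -0.3000

-0.3000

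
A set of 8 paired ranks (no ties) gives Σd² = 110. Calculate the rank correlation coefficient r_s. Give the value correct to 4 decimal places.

ρ = 1 − 6Σd² / [n(n²−1)] = 1 − 6×110 / (8×63)
  = 1 − 660/504 = 1 − 1.30952 ≈ -0.3095

-0.3095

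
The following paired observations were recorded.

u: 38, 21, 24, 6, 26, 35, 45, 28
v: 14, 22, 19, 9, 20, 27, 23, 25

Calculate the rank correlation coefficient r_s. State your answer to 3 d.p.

0.452

Rank u: 7, 2, 3, 1, 4, 6, 8, 5
Rank v: 2, 5, 3, 1, 4, 8, 6, 7
d = rank(u) − rank(v): 5, -3, 0, 0, 0, -2, 2, -2; Σd² = 46
ρ = 1 − 6Σd² / [n(n²−1)] = 1 − 6×46 / (8×63) = 1 − 276/504 ≈ 0.452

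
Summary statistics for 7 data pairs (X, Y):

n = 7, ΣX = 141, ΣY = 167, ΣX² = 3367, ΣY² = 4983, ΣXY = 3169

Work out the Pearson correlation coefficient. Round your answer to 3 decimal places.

-0.269

r = (nΣXY − ΣXΣY) / √[(nΣX² − (ΣX)²)(nΣY² − (ΣY)²)]
Numerator: 7×3169 − 141×167 = -1364
Denominator: √[(23569 − 19881)(34881 − 27889)] = √[3688 × 6992] = 5078.0406
r = -1364 / 5078.0406 ≈ -0.269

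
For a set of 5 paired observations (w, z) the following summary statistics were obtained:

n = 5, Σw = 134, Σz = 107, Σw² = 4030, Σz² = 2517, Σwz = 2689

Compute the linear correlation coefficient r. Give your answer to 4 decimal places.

r = (nΣwz − ΣwΣz) / √[(nΣw² − (Σw)²)(nΣz² − (Σz)²)]
Numerator: 5×2689 − 134×107 = -893
Denominator: √[(20150 − 17956)(12585 − 11449)] = √[2194 × 1136] = 1578.7286
r = -893 / 1578.7286 ≈ -0.5656

-0.5656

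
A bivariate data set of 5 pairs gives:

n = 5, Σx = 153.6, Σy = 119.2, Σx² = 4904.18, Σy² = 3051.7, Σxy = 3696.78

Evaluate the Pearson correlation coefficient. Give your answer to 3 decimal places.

0.177

r = (nΣxy − ΣxΣy) / √[(nΣx² − (Σx)²)(nΣy² − (Σy)²)]
Numerator: 5×3696.78 − 153.6×119.2 = 174.78
Denominator: √[(24520.9 − 23592.96)(15258.5 − 14208.64)] = √[927.94 × 1049.86] = 987.0193
r = 174.78 / 987.0193 ≈ 0.177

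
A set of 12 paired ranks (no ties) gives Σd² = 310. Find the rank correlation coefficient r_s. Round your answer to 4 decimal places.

ρ = 1 − 6Σd² / [n(n²−1)] = 1 − 6×310 / (12×143)
  = 1 − 1860/1716 = 1 − 1.08392 ≈ -0.0839

-0.0839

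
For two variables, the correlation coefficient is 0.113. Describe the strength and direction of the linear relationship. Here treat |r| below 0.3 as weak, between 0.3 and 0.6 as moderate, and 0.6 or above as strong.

weak positive

r = 0.113 > 0 so the relationship is positive.
|r| = 0.113, which falls in the weak range.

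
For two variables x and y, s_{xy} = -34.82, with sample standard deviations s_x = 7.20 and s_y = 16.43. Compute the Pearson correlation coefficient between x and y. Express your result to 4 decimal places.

r = Cov(x,y) / (s_x · s_y) = -34.82 / (7.20 × 16.43)
  = -34.82 / 118.2960 ≈ -0.2943

-0.2943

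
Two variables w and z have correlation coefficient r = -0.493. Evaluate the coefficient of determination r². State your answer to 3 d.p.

r² = (-0.493)² = 0.243

0.243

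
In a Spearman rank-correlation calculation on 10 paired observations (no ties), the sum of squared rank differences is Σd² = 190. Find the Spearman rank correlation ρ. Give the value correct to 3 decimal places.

ρ = 1 − 6Σd² / [n(n²−1)] = 1 − 6×190 / (10×99)
  = 1 − 1140/990 = 1 − 1.1515 ≈ -0.152

-0.152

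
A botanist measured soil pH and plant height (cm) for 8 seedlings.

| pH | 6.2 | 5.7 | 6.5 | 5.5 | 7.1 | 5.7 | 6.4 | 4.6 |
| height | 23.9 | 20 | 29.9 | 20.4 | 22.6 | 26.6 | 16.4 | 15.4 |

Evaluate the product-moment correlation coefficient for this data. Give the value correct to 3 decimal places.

0.459

n = 8, Σx = 47.7, Σy = 175.2, Σx² = 288.45, Σy² = 4005.82, Σxy = 1056.61
nΣxy − ΣxΣy = 8452.88 − 8357.04 = 95.84
nΣx² − (Σx)² = 2307.6 − 2275.29 = 32.31; nΣy² − (Σy)² = 32046.56 − 30695.04 = 1351.52
r = 95.84 / √(32.31 × 1351.52) = 95.84 / 208.9680 ≈ 0.459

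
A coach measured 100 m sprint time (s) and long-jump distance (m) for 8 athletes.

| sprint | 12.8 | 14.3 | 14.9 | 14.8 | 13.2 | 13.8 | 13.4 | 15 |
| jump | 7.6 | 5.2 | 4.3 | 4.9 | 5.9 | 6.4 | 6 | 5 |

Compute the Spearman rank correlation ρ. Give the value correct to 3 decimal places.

Rank sprint: 1, 5, 7, 6, 2, 4, 3, 8
Rank jump: 8, 4, 1, 2, 5, 7, 6, 3
d = rank(sprint) − rank(jump): -7, 1, 6, 4, -3, -3, -3, 5; Σd² = 154
ρ = 1 − 6Σd² / [n(n²−1)] = 1 − 6×154 / (8×63) = 1 − 924/504 ≈ -0.833

-0.833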